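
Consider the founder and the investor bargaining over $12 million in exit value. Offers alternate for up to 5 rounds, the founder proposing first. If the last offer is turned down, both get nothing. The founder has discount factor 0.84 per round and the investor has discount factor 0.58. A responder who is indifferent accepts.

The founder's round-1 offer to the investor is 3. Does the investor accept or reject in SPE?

Accept

Round 5 (the founder proposes): rejection yields 0 for the investor; the founder offers 0 and keeps 12.
Round 4 (the investor proposes): the founder can get 12 next round, worth 0.84 × 12 = 10.08 now, so the investor offers 10.08, keeping 1.92.
Round 3 (the founder proposes): the investor can get 1.92 next round, worth 0.58 × 1.92 = 1.1136 now; the founder offers that and keeps 10.8864.
Round 2 (the investor proposes): the founder can get 10.8864 next round, worth 0.84 × 10.8864 = 9.144576 now, so the investor offers 9.144576, keeping 2.855424.
So by rejecting in round 1, the investor gets 2.855424 next round, worth 0.58 × 2.855424 = 1.65614592 now.
Offer 3 ≥ 1.65614592, so the investor accepts.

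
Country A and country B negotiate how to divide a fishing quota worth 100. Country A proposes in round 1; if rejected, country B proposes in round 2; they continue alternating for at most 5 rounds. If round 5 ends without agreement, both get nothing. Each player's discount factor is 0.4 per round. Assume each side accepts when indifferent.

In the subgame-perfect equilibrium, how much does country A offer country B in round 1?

Round 5 (country A proposes): country B will accept anything ≥ 0, so country A offers 0 and keeps 100.
Round 4 (country B proposes): country A can get 100 next round, worth 0.4 × 100 = 40 now; country B offers that and keeps 60.
Round 3 (country A proposes): country B can get 60 next round, worth 0.4 × 60 = 24 now. Country A offers 24 and keeps 100 − 24 = 76.
Round 2 (country B proposes): country A can get 76 next round, worth 0.4 × 76 = 30.4 now; country B offers that and keeps 69.6.
Round 1 (country A proposes): country B can get 69.6 next round, worth 0.4 × 69.6 = 27.84 now. Country A offers 27.84 and keeps 100 − 27.84 = 72.16.

27.84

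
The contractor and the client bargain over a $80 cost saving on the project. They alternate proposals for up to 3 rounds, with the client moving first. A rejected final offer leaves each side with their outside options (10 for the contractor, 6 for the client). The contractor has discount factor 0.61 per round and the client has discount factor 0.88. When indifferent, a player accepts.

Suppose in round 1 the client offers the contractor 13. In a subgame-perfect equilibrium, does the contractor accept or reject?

Accept

Round 3 (the client proposes): the contractor gets 10 if talks fail, so the client offers 10 and keeps 70.
Round 2 (the contractor proposes): the client can get 70 next round, worth 0.88 × 70 = 61.6 now. The contractor offers 61.6 and keeps 80 − 61.6 = 18.4.
So by rejecting in round 1, the contractor gets 18.4 next round, worth 0.61 × 18.4 = 11.224 now.
Offer 13 ≥ 11.224, so the contractor accepts.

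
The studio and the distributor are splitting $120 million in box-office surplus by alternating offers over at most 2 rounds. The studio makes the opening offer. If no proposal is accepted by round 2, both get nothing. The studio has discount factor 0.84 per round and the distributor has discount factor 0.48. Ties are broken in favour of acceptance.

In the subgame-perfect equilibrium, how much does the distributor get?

Solve by backward induction from round 2.
Round 2 (the distributor proposes): the studio will accept anything ≥ 0, so the distributor offers 0 and keeps 120.
Round 1 (the studio proposes): the distributor can get 120 next round, worth 0.48 × 120 = 57.6 now; the studio offers that and keeps 62.4.

57.6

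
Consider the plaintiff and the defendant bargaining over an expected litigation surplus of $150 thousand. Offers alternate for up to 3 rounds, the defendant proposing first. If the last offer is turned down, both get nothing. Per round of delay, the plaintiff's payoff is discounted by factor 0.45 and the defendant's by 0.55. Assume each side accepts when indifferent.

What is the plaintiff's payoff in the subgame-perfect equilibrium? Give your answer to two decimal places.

By backward induction:
Round 3 (the defendant proposes): the plaintiff will accept anything ≥ 0, so the defendant offers 0 and keeps 150.
Round 2 (the plaintiff proposes): the defendant can get 150 next round, worth 0.55 × 150 = 82.5 now; the plaintiff offers that and keeps 67.5.
Round 1 (the defendant proposes): the plaintiff can get 67.5 next round, worth 0.45 × 67.5 = 30.375 now; the defendant offers that and keeps 119.625.

30.38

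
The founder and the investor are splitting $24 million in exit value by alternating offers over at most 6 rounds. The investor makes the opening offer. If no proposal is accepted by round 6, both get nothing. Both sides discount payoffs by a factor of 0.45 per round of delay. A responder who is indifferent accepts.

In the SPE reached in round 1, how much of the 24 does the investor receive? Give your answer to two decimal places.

Round 6 (the founder proposes): the investor will accept anything ≥ 0, so the founder offers 0 and keeps 24.
Round 5 (the investor proposes): the founder can get 24 next round, worth 0.45 × 24 = 10.8 now, so the investor offers 10.8, keeping 13.2.
Round 4 (the founder proposes): the investor can get 13.2 next round, worth 0.45 × 13.2 = 5.94 now. The founder offers 5.94 and keeps 24 − 5.94 = 18.06.
Round 3 (the investor proposes): the founder can get 18.06 next round, worth 0.45 × 18.06 = 8.127 now, so the investor offers 8.127, keeping 15.873.
Round 2 (the founder proposes): the investor can get 15.873 next round, worth 0.45 × 15.873 = 7.14285 now, so the founder offers 7.14285, keeping 16.85715.
Round 1 (the investor proposes): the founder can get 16.85715 next round, worth 0.45 × 16.85715 = 7.5857175 now, so the investor offers 7.5857175, keeping 16.4142825.

16.41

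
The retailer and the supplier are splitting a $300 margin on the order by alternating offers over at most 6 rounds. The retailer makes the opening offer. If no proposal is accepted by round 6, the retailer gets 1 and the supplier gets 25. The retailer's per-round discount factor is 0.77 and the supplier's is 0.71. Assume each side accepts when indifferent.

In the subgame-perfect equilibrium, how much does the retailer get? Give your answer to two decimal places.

Round 6 (the supplier proposes): the retailer gets 1 if talks fail, so the supplier offers 1 and keeps 299.
Round 5 (the retailer proposes): the supplier can get 299 next round, worth 0.71 × 299 = 212.29 now. The retailer offers 212.29 and keeps 300 − 212.29 = 87.71.
Round 4 (the supplier proposes): the retailer can get 87.71 next round, worth 0.77 × 87.71 = 67.5367 now; the supplier offers that and keeps 232.4633.
Round 3 (the retailer proposes): the supplier can get 232.4633 next round, worth 0.71 × 232.4633 = 165.048943 now; the retailer offers that and keeps 134.951057.
Round 2 (the supplier proposes): the retailer can get 134.951057 next round, worth 0.77 × 134.951057 = 103.91231389 now, so the supplier offers 103.91231389, keeping 196.08768611.
Round 1 (the retailer proposes): the supplier can get 196.08768611 next round, worth 0.71 × 196.08768611 = 139.2222571381 now. The retailer offers 139.2222571381 and keeps 300 − 139.2222571381 = 160.7777428619.

160.78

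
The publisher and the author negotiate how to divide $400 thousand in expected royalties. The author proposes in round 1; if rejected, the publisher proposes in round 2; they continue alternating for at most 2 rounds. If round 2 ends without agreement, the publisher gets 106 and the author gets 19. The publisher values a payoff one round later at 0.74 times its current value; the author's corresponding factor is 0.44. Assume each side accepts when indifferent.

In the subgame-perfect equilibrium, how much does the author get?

118.06

Solve by backward induction from round 2.
Round 2 (the publisher proposes): the author gets 19 if talks fail, so the publisher offers 19 and keeps 381.
Round 1 (the author proposes): the publisher can get 381 next round, worth 0.74 × 381 = 281.94 now, so the author offers 281.94, keeping 118.06.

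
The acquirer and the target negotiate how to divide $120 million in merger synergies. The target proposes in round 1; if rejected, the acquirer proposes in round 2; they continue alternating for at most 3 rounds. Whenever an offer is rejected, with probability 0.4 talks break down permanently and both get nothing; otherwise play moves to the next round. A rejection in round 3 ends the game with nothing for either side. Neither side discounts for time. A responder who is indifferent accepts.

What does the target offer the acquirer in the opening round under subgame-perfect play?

28.8

Round 3 (the target proposes): rejection yields 0 for the acquirer; the target offers 0 and keeps 120.
Round 2 (the acquirer proposes): rejecting gives the target an expected 0.6 × 120 = 72, so the acquirer offers 72, keeping 48.
Round 1 (the target proposes): rejecting gives the acquirer an expected 0.6 × 48 = 28.8. The target offers 28.8 and keeps 120 − 28.8 = 91.2.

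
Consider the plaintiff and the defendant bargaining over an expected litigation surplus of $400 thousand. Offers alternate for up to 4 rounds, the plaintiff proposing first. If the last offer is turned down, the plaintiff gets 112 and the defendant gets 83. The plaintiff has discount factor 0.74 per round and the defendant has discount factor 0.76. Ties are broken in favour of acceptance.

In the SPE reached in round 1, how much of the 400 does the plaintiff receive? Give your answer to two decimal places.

Round 4 (the defendant proposes): the plaintiff gets 112 if talks fail, so the defendant offers 112 and keeps 288.
Round 3 (the plaintiff proposes): the defendant can get 288 next round, worth 0.76 × 288 = 218.88 now, so the plaintiff offers 218.88, keeping 181.12.
Round 2 (the defendant proposes): the plaintiff can get 181.12 next round, worth 0.74 × 181.12 = 134.0288 now; the defendant offers that and keeps 265.9712.
Round 1 (the plaintiff proposes): the defendant can get 265.9712 next round, worth 0.76 × 265.9712 = 202.138112 now, so the plaintiff offers 202.138112, keeping 197.861888.

197.86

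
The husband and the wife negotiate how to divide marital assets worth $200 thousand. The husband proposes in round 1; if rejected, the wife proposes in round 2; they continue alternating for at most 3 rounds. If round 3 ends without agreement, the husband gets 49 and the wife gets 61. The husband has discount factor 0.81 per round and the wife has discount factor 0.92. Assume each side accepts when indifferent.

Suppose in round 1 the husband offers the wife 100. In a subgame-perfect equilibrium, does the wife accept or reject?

Accept

Round 3 (the husband proposes): the wife gets 61 if talks fail, so the husband offers 61 and keeps 139.
Round 2 (the wife proposes): the husband can get 139 next round, worth 0.81 × 139 = 112.59 now; the wife offers that and keeps 87.41.
So by rejecting in round 1, the wife gets 87.41 next round, worth 0.92 × 87.41 = 80.4172 now.
Offer 100 ≥ 80.4172, so the wife accepts.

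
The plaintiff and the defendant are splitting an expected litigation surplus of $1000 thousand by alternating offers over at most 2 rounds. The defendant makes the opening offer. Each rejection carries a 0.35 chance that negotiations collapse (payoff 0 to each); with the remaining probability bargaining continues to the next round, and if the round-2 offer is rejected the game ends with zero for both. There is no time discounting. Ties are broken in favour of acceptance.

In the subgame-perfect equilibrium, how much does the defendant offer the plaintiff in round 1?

Round 2 (the plaintiff proposes): the defendant will accept anything ≥ 0, so the plaintiff offers 0 and keeps 1000.
Round 1 (the defendant proposes): rejecting gives the plaintiff an expected 0.65 × 1000 = 650; the defendant offers that and keeps 350.

650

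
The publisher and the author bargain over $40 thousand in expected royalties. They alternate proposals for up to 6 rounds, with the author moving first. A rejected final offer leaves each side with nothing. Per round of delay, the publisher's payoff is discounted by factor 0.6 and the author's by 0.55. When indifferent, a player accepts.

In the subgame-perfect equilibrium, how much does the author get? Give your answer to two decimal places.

Round 6 (the publisher proposes): the author will accept anything ≥ 0, so the publisher offers 0 and keeps 40.
Round 5 (the author proposes): the publisher can get 40 next round, worth 0.6 × 40 = 24 now, so the author offers 24, keeping 16.
Round 4 (the publisher proposes): the author can get 16 next round, worth 0.55 × 16 = 8.8 now. The publisher offers 8.8 and keeps 40 − 8.8 = 31.2.
Round 3 (the author proposes): the publisher can get 31.2 next round, worth 0.6 × 31.2 = 18.72 now; the author offers that and keeps 21.28.
Round 2 (the publisher proposes): the author can get 21.28 next round, worth 0.55 × 21.28 = 11.704 now; the publisher offers that and keeps 28.296.
Round 1 (the author proposes): the publisher can get 28.296 next round, worth 0.6 × 28.296 = 16.9776 now, so the author offers 16.9776, keeping 23.0224.

23.02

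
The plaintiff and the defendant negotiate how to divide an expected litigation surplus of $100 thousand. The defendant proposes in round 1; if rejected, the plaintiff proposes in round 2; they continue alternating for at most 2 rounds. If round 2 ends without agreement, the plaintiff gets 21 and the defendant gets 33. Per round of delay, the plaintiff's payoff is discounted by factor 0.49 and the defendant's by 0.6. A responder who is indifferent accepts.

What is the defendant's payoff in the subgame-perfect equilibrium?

Work backward from the last round.
Round 2 (the plaintiff proposes): the defendant gets 33 if talks fail, so the plaintiff offers 33 and keeps 67.
Round 1 (the defendant proposes): the plaintiff can get 67 next round, worth 0.49 × 67 = 32.83 now; the defendant offers that and keeps 67.17.

67.17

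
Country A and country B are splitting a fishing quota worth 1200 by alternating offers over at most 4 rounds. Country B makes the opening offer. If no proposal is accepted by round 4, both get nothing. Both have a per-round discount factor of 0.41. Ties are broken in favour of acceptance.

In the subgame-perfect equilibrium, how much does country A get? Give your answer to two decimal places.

Round 4 (country A proposes): country B will accept anything ≥ 0, so country A offers 0 and keeps 1200.
Round 3 (country B proposes): country A can get 1200 next round, worth 0.41 × 1200 = 492 now. Country B offers 492 and keeps 1200 − 492 = 708.
Round 2 (country A proposes): country B can get 708 next round, worth 0.41 × 708 = 290.28 now. Country A offers 290.28 and keeps 1200 − 290.28 = 909.72.
Round 1 (country B proposes): country A can get 909.72 next round, worth 0.41 × 909.72 = 372.9852 now, so country B offers 372.9852, keeping 827.0148.

372.99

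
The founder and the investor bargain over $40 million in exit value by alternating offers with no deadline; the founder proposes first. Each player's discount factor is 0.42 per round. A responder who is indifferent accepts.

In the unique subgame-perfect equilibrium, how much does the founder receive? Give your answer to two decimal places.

When the founder proposes, the investor accepts any offer worth at least 0.42 times what the investor would get by proposing next round; and vice versa.
This gives x = 40 − 0.42y and y = 40 − 0.42x, where x and y are each side's share when it proposes.
Hence (1 − 0.42·0.42)x = 40(1 − 0.42), i.e. 0.8236·x = 23.2.
x ≈ 28.1690; the investor's share is 40 − x ≈ 11.8310.

28.17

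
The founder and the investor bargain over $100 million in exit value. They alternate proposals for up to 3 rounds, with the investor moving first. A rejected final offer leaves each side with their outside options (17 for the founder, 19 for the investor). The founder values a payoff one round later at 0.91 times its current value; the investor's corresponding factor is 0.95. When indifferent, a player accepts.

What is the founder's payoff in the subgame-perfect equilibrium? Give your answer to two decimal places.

By backward induction:
Round 3 (the investor proposes): the founder gets 17 if talks fail, so the investor offers 17 and keeps 83.
Round 2 (the founder proposes): the investor can get 83 next round, worth 0.95 × 83 = 78.85 now. The founder offers 78.85 and keeps 100 − 78.85 = 21.15.
Round 1 (the investor proposes): the founder can get 21.15 next round, worth 0.91 × 21.15 = 19.2465 now; the investor offers that and keeps 80.7535.

19.25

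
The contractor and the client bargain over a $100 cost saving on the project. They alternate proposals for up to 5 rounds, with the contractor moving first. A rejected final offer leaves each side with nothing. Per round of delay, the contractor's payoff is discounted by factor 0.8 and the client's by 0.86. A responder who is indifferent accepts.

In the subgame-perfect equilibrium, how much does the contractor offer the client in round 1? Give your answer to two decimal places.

29.03

Round 5 (the contractor proposes): the client will accept anything ≥ 0, so the contractor offers 0 and keeps 100.
Round 4 (the client proposes): the contractor can get 100 next round, worth 0.8 × 100 = 80 now. The client offers 80 and keeps 100 − 80 = 20.
Round 3 (the contractor proposes): the client can get 20 next round, worth 0.86 × 20 = 17.2 now. The contractor offers 17.2 and keeps 100 − 17.2 = 82.8.
Round 2 (the client proposes): the contractor can get 82.8 next round, worth 0.8 × 82.8 = 66.24 now; the client offers that and keeps 33.76.
Round 1 (the contractor proposes): the client can get 33.76 next round, worth 0.86 × 33.76 = 29.0336 now. The contractor offers 29.0336 and keeps 100 − 29.0336 = 70.9664.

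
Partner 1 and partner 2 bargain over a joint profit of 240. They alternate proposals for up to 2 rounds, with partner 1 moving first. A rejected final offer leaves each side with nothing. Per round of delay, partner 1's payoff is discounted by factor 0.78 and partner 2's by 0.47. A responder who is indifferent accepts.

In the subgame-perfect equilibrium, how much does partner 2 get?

Round 2 (partner 2 proposes): rejection yields 0 for partner 1; partner 2 offers 0 and keeps 240.
Round 1 (partner 1 proposes): partner 2 can get 240 next round, worth 0.47 × 240 = 112.8 now; partner 1 offers that and keeps 127.2.

112.8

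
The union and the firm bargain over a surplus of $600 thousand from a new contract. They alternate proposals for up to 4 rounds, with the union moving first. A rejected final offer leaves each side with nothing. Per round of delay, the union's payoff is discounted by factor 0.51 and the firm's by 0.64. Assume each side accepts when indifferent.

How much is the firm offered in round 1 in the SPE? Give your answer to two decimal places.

Solve by backward induction from round 4.
Round 4 (the firm proposes): the union will accept anything ≥ 0, so the firm offers 0 and keeps 600.
Round 3 (the union proposes): the firm can get 600 next round, worth 0.64 × 600 = 384 now, so the union offers 384, keeping 216.
Round 2 (the firm proposes): the union can get 216 next round, worth 0.51 × 216 = 110.16 now. The firm offers 110.16 and keeps 600 − 110.16 = 489.84.
Round 1 (the union proposes): the firm can get 489.84 next round, worth 0.64 × 489.84 = 313.4976 now; the union offers that and keeps 286.5024.

313.50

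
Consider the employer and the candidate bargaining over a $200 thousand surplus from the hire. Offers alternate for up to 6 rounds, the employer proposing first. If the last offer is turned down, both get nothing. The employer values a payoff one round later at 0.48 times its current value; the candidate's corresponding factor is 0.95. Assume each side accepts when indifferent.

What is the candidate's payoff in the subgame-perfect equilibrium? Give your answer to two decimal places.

Round 6 (the candidate proposes): the employer will accept anything ≥ 0, so the candidate offers 0 and keeps 200.
Round 5 (the employer proposes): the candidate can get 200 next round, worth 0.95 × 200 = 190 now. The employer offers 190 and keeps 200 − 190 = 10.
Round 4 (the candidate proposes): the employer can get 10 next round, worth 0.48 × 10 = 4.8 now. The candidate offers 4.8 and keeps 200 − 4.8 = 195.2.
Round 3 (the employer proposes): the candidate can get 195.2 next round, worth 0.95 × 195.2 = 185.44 now. The employer offers 185.44 and keeps 200 − 185.44 = 14.56.
Round 2 (the candidate proposes): the employer can get 14.56 next round, worth 0.48 × 14.56 = 6.9888 now. The candidate offers 6.9888 and keeps 200 − 6.9888 = 193.0112.
Round 1 (the employer proposes): the candidate can get 193.0112 next round, worth 0.95 × 193.0112 = 183.36064 now, so the employer offers 183.36064, keeping 16.63936.

183.36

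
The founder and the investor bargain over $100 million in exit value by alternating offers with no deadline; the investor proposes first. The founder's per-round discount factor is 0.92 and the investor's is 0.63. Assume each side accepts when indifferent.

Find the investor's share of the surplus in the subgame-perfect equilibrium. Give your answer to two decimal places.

19.03

When the investor proposes, the founder accepts any offer worth at least 0.92 times what the founder would get by proposing next round; and vice versa.
This gives x = 100 − 0.92y and y = 100 − 0.63x, where x and y are each side's share when it proposes.
Hence (1 − 0.92·0.63)x = 100(1 − 0.92), i.e. 0.4204·x = 8.
x ≈ 19.0295; the founder's share is 100 − x ≈ 80.9705.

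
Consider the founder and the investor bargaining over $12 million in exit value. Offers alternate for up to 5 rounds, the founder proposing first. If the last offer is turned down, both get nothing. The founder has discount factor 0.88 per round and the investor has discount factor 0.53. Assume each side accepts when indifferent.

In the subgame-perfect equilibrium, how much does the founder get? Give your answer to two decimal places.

10.88

Round 5 (the founder proposes): rejection yields 0 for the investor; the founder offers 0 and keeps 12.
Round 4 (the investor proposes): the founder can get 12 next round, worth 0.88 × 12 = 10.56 now, so the investor offers 10.56, keeping 1.44.
Round 3 (the founder proposes): the investor can get 1.44 next round, worth 0.53 × 1.44 = 0.7632 now. The founder offers 0.7632 and keeps 12 − 0.7632 = 11.2368.
Round 2 (the investor proposes): the founder can get 11.2368 next round, worth 0.88 × 11.2368 = 9.888384 now; the investor offers that and keeps 2.111616.
Round 1 (the founder proposes): the investor can get 2.111616 next round, worth 0.53 × 2.111616 = 1.11915648 now. The founder offers 1.11915648 and keeps 12 − 1.11915648 = 10.88084352.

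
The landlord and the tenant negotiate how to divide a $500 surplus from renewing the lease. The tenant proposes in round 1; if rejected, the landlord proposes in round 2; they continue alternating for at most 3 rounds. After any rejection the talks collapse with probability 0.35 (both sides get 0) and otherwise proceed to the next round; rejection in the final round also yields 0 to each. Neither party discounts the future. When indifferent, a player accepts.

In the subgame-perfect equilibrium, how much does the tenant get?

Round 3 (the tenant proposes): the landlord will accept anything ≥ 0, so the tenant offers 0 and keeps 500.
Round 2 (the landlord proposes): rejecting gives the tenant an expected 0.65 × 500 = 325, so the landlord offers 325, keeping 175.
Round 1 (the tenant proposes): rejecting gives the landlord an expected 0.65 × 175 = 113.75. The tenant offers 113.75 and keeps 500 − 113.75 = 386.25.

386.25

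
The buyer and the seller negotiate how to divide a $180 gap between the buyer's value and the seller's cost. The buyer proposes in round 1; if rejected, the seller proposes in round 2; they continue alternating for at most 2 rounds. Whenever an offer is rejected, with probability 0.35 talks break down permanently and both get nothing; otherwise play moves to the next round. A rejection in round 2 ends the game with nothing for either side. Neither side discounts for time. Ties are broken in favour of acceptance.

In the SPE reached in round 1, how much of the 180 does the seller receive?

117

By backward induction:
Round 2 (the seller proposes): rejection yields 0 for the buyer; the seller offers 0 and keeps 180.
Round 1 (the buyer proposes): rejecting gives the seller an expected 0.65 × 180 = 117; the buyer offers that and keeps 63.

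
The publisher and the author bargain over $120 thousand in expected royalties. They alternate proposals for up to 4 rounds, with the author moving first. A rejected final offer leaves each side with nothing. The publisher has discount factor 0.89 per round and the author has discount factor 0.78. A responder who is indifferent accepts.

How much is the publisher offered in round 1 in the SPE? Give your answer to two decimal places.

Work backward from the last round.
Round 4 (the publisher proposes): the author will accept anything ≥ 0, so the publisher offers 0 and keeps 120.
Round 3 (the author proposes): the publisher can get 120 next round, worth 0.89 × 120 = 106.8 now; the author offers that and keeps 13.2.
Round 2 (the publisher proposes): the author can get 13.2 next round, worth 0.78 × 13.2 = 10.296 now. The publisher offers 10.296 and keeps 120 − 10.296 = 109.704.
Round 1 (the author proposes): the publisher can get 109.704 next round, worth 0.89 × 109.704 = 97.63656 now. The author offers 97.63656 and keeps 120 − 97.63656 = 22.36344.

97.64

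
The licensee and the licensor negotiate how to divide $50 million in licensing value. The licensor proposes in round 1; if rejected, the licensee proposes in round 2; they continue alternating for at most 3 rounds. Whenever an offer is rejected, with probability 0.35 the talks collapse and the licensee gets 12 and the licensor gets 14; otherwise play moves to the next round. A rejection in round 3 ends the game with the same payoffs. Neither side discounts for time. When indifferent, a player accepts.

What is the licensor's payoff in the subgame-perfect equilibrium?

32.54

By backward induction:
Round 3 (the licensor proposes): the licensee gets 12 if talks fail, so the licensor offers 12 and keeps 38.
Round 2 (the licensee proposes): rejecting gives the licensor an expected 0.65 × 38 + 0.35 × 14 = 29.6. The licensee offers 29.6 and keeps 50 − 29.6 = 20.4.
Round 1 (the licensor proposes): rejecting gives the licensee an expected 0.65 × 20.4 + 0.35 × 12 = 17.46, so the licensor offers 17.46, keeping 32.54.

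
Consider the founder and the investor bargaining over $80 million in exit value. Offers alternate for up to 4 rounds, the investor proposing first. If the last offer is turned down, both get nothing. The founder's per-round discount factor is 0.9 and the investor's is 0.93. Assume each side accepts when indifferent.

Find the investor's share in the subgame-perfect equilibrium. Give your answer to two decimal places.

Round 4 (the founder proposes): rejection yields 0 for the investor; the founder offers 0 and keeps 80.
Round 3 (the investor proposes): the founder can get 80 next round, worth 0.9 × 80 = 72 now; the investor offers that and keeps 8.
Round 2 (the founder proposes): the investor can get 8 next round, worth 0.93 × 8 = 7.44 now, so the founder offers 7.44, keeping 72.56.
Round 1 (the investor proposes): the founder can get 72.56 next round, worth 0.9 × 72.56 = 65.304 now. The investor offers 65.304 and keeps 80 − 65.304 = 14.696.

14.70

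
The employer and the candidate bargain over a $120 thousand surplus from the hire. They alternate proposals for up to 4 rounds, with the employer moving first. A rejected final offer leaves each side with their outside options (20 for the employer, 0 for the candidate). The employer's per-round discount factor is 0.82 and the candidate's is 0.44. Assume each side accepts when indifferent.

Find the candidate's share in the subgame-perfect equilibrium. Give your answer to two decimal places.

Round 4 (the candidate proposes): the employer gets 20 if talks fail, so the candidate offers 20 and keeps 100.
Round 3 (the employer proposes): the candidate can get 100 next round, worth 0.44 × 100 = 44 now; the employer offers that and keeps 76.
Round 2 (the candidate proposes): the employer can get 76 next round, worth 0.82 × 76 = 62.32 now; the candidate offers that and keeps 57.68.
Round 1 (the employer proposes): the candidate can get 57.68 next round, worth 0.44 × 57.68 = 25.3792 now; the employer offers that and keeps 94.6208.

25.38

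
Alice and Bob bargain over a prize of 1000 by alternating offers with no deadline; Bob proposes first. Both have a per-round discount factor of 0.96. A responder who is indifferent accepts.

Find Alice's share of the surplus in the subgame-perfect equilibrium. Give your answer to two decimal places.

When Bob proposes, Alice accepts any offer worth at least 0.96 times what Alice would get by proposing next round; and vice versa.
This gives x = 1000 − 0.96y and y = 1000 − 0.96x, where x and y are each side's share when it proposes.
Hence (1 − 0.96·0.96)x = 1000(1 − 0.96), i.e. 0.0784·x = 40.
x ≈ 510.2041; Alice's share is 1000 − x ≈ 489.7959.

489.80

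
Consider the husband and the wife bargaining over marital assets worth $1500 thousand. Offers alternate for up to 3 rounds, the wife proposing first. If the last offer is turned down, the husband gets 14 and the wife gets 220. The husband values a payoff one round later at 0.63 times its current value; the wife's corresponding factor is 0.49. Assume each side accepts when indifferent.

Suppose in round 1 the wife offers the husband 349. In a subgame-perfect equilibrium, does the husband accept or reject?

Reject

Round 3 (the wife proposes): the husband gets 14 if talks fail, so the wife offers 14 and keeps 1486.
Round 2 (the husband proposes): the wife can get 1486 next round, worth 0.49 × 1486 = 728.14 now; the husband offers that and keeps 771.86.
So by rejecting in round 1, the husband gets 771.86 next round, worth 0.63 × 771.86 = 486.2718 now.
Offer 349 < 486.2718, so the husband rejects.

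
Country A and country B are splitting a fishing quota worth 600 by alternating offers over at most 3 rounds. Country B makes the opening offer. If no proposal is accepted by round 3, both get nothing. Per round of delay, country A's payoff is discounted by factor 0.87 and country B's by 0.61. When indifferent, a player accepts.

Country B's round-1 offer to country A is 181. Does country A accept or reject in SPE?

Reject

Work out country A's continuation value if the offer is rejected.
Round 3 (country B proposes): rejection yields 0 for country A; country B offers 0 and keeps 600.
Round 2 (country A proposes): country B can get 600 next round, worth 0.61 × 600 = 366 now, so country A offers 366, keeping 234.
So by rejecting in round 1, country A gets 234 next round, worth 0.87 × 234 = 203.58 now.
Offer 181 < 203.58, so country A rejects.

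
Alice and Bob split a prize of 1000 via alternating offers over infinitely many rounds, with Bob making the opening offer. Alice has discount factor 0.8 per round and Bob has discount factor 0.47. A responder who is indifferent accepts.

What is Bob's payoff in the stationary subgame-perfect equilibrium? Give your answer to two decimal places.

320.51

In a stationary SPE each proposer offers the other exactly their discounted continuation value.
If Bob keeps x when proposing and Alice keeps y when proposing, then x = 1000 − 0.8y and y = 1000 − 0.47x.
Solving: x = 1000(1 − 0.8) / (1 − 0.47·0.8) = 200 / 0.624 ≈ 320.5128.
Alice gets 1000 − 320.5128 ≈ 679.4872.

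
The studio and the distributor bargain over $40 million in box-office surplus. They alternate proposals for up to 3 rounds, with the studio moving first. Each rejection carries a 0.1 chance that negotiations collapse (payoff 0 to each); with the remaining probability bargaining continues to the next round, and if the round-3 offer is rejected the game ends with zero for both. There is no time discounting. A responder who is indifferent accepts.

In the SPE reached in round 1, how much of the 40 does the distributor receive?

By backward induction:
Round 3 (the studio proposes): the distributor will accept anything ≥ 0, so the studio offers 0 and keeps 40.
Round 2 (the distributor proposes): rejecting gives the studio an expected 0.9 × 40 = 36; the distributor offers that and keeps 4.
Round 1 (the studio proposes): rejecting gives the distributor an expected 0.9 × 4 = 3.6; the studio offers that and keeps 36.4.

3.6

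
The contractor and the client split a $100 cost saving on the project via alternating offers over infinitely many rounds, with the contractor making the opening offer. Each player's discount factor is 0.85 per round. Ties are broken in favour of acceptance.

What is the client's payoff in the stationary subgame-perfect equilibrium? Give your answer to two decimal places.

When the contractor proposes, the client accepts any offer worth at least 0.85 times what the client would get by proposing next round; and vice versa.
This gives x = 100 − 0.85y and y = 100 − 0.85x, where x and y are each side's share when it proposes.
Hence (1 − 0.85·0.85)x = 100(1 − 0.85), i.e. 0.2775·x = 15.
x ≈ 54.0541; the client's share is 100 − x ≈ 45.9459.

45.95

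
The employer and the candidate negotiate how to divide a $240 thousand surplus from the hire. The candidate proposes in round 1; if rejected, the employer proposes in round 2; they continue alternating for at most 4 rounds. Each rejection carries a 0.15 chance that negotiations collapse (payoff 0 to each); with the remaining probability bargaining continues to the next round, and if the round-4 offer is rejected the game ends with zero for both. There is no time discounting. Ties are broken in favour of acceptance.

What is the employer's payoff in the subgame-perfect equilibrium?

177.99

Round 4 (the employer proposes): the candidate will accept anything ≥ 0, so the employer offers 0 and keeps 240.
Round 3 (the candidate proposes): rejecting gives the employer an expected 0.85 × 240 = 204, so the candidate offers 204, keeping 36.
Round 2 (the employer proposes): rejecting gives the candidate an expected 0.85 × 36 = 30.6, so the employer offers 30.6, keeping 209.4.
Round 1 (the candidate proposes): rejecting gives the employer an expected 0.85 × 209.4 = 177.99, so the candidate offers 177.99, keeping 62.01.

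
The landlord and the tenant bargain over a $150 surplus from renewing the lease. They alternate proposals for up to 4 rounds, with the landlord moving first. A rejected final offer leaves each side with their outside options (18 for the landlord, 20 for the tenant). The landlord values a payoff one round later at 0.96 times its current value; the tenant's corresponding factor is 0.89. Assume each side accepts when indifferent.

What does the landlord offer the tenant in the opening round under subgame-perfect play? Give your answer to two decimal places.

Round 4 (the tenant proposes): the landlord gets 18 if talks fail, so the tenant offers 18 and keeps 132.
Round 3 (the landlord proposes): the tenant can get 132 next round, worth 0.89 × 132 = 117.48 now. The landlord offers 117.48 and keeps 150 − 117.48 = 32.52.
Round 2 (the tenant proposes): the landlord can get 32.52 next round, worth 0.96 × 32.52 = 31.2192 now, so the tenant offers 31.2192, keeping 118.7808.
Round 1 (the landlord proposes): the tenant can get 118.7808 next round, worth 0.89 × 118.7808 = 105.714912 now, so the landlord offers 105.714912, keeping 44.285088.

105.71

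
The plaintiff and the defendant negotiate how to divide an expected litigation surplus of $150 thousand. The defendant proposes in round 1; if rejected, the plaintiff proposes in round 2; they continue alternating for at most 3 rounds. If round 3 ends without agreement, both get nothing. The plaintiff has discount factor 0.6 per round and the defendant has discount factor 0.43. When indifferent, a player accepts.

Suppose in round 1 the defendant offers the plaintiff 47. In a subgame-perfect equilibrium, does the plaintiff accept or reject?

Round 3 (the defendant proposes): rejection yields 0 for the plaintiff; the defendant offers 0 and keeps 150.
Round 2 (the plaintiff proposes): the defendant can get 150 next round, worth 0.43 × 150 = 64.5 now, so the plaintiff offers 64.5, keeping 85.5.
So by rejecting in round 1, the plaintiff gets 85.5 next round, worth 0.6 × 85.5 = 51.3 now.
Offer 47 < 51.3, so the plaintiff rejects.

Reject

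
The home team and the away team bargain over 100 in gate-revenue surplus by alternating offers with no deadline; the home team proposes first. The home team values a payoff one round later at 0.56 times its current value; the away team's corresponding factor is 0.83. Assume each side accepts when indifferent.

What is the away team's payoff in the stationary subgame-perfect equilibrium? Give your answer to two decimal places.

68.24

Let x be the home team's share when the home team proposes and y be the away team's share when the away team proposes.
The away team accepts iff offered ≥ 0.83·y, so x = 100 − 0.83y. Symmetrically y = 100 − 0.56x.
Substituting: x = 100 − 0.83(100 − 0.56x), giving x(1 − 0.56·0.83) = 100(1 − 0.83).
So x = 100 × 0.17 / 0.5352 ≈ 31.7638, and the away team receives 100 − x ≈ 68.2362.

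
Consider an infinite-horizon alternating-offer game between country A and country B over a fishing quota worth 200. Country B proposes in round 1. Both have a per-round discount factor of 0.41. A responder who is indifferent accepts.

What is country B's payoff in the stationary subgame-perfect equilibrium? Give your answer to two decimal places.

141.84

Let x be country B's share when country B proposes and y be country A's share when country A proposes.
Country A accepts iff offered ≥ 0.41·y, so x = 200 − 0.41y. Symmetrically y = 200 − 0.41x.
Substituting: x = 200 − 0.41(200 − 0.41x), giving x(1 − 0.41·0.41) = 200(1 − 0.41).
So x = 200 × 0.59 / 0.8319 ≈ 141.8440, and country A receives 200 − x ≈ 58.1560.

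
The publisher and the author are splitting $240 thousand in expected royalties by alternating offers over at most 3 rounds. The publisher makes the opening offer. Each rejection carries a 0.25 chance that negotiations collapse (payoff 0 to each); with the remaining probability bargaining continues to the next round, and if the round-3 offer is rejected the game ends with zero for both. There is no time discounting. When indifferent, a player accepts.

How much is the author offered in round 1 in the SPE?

45

By backward induction:
Round 3 (the publisher proposes): rejection yields 0 for the author; the publisher offers 0 and keeps 240.
Round 2 (the author proposes): rejecting gives the publisher an expected 0.75 × 240 = 180; the author offers that and keeps 60.
Round 1 (the publisher proposes): rejecting gives the author an expected 0.75 × 60 = 45, so the publisher offers 45, keeping 195.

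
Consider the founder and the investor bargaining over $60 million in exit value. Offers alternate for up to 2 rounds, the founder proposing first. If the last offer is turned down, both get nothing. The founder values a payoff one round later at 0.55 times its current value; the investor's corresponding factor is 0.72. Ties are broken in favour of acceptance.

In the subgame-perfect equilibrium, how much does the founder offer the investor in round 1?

By backward induction:
Round 2 (the investor proposes): the founder will accept anything ≥ 0, so the investor offers 0 and keeps 60.
Round 1 (the founder proposes): the investor can get 60 next round, worth 0.72 × 60 = 43.2 now. The founder offers 43.2 and keeps 60 − 43.2 = 16.8.

43.2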